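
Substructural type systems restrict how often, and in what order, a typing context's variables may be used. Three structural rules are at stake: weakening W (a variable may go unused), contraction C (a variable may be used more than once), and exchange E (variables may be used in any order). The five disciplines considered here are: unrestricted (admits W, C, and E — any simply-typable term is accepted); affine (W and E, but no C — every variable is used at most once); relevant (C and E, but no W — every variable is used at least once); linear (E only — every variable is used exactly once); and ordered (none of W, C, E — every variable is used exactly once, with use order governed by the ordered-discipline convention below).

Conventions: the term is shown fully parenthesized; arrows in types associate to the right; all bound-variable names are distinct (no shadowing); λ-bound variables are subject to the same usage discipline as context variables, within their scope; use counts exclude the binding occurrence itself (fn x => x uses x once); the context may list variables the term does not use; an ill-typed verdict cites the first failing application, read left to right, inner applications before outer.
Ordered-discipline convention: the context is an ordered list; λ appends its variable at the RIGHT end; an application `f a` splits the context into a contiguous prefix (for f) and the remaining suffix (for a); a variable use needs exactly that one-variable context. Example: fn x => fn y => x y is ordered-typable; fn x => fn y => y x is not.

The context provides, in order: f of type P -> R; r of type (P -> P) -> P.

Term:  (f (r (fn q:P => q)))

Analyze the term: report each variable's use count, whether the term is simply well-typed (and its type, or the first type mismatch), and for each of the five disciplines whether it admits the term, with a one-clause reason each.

usage: f: 1×; r: 1×; q [bound]: 1×
left-to-right use order: f, r, q
typing: the term checks, with type R
ordered: ✓, single-use (f, r, q), ordered derivation ok
linear: ✓, exactly-once usage across f, r, q
affine: ✓, f, r, q: no repeats, contraction unneeded
relevant: ✓, none of f, r, q goes unused
unrestricted: ✓, typability at R is all that's needed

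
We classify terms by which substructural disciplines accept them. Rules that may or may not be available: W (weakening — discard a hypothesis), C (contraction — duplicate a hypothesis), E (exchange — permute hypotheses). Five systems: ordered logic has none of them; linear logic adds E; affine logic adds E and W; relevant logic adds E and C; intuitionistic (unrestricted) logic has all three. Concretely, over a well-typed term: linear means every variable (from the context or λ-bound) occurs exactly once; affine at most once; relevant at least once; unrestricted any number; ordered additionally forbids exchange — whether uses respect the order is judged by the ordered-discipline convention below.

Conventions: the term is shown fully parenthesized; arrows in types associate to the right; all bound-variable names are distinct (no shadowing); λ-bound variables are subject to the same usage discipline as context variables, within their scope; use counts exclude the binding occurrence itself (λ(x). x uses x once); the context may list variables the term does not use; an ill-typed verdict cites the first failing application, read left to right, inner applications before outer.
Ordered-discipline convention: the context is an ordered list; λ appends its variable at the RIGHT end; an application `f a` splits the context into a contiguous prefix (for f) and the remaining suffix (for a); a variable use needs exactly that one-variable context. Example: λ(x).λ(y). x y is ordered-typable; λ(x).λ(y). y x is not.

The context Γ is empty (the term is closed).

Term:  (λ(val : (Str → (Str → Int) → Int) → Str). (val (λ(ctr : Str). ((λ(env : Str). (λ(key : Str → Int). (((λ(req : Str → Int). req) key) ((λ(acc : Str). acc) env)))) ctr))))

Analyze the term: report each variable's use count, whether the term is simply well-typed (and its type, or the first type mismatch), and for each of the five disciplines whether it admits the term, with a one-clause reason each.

variable uses: val (λ-bound)=1; ctr (λ-bound)=1; env (λ-bound)=1; key (λ-bound)=1; req (λ-bound)=1; acc (λ-bound)=1
order of uses: val, req, key, acc, env, ctr
typing: the term checks, with type ((Str → (Str → Int) → Int) → Str) → Str
ordered: ✗, needs exchange: uses follow val, req, key, acc, env, ctr
linear: ✓, val, ctr, env, key, req, acc: one use apiece
affine: ✓, at most one use each (val, ctr, env, key, req, acc)
relevant: ✓, val, ctr, env, key, req, acc: all used, weakening unneeded
unrestricted: ✓, well-typed at ((Str → (Str → Int) → Int) → Str) → Str; no restrictions here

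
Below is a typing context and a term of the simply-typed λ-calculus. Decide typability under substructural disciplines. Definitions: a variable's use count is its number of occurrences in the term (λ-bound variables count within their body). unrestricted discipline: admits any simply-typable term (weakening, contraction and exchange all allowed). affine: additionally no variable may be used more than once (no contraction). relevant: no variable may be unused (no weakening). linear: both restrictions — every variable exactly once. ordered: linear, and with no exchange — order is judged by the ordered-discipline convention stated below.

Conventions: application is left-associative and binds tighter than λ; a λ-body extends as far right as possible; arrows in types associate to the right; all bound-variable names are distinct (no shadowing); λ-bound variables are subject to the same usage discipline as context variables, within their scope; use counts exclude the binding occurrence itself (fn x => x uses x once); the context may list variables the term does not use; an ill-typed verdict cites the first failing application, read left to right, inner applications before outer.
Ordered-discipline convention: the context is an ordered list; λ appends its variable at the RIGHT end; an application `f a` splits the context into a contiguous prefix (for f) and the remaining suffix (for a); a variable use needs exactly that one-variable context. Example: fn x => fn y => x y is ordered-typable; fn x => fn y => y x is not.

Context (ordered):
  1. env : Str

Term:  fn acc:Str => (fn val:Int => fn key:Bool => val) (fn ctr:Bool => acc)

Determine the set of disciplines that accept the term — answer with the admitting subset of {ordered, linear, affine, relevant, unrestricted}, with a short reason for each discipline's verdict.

accepted by: none
counts: env: 0, acc [bound]: 1, val [bound]: 1, key [bound]: 0, ctr [bound]: 0
use order (left to right): val, acc
typing: ill-typed: an application expects Int but receives Bool -> Str
ordered ✗ (fails simple typing)
linear ✗ (a type mismatch blocks all five)
affine ✗ (the type mismatch rejects it)
relevant ✗ (not simply typable)
unrestricted ✗ (fails simple typing)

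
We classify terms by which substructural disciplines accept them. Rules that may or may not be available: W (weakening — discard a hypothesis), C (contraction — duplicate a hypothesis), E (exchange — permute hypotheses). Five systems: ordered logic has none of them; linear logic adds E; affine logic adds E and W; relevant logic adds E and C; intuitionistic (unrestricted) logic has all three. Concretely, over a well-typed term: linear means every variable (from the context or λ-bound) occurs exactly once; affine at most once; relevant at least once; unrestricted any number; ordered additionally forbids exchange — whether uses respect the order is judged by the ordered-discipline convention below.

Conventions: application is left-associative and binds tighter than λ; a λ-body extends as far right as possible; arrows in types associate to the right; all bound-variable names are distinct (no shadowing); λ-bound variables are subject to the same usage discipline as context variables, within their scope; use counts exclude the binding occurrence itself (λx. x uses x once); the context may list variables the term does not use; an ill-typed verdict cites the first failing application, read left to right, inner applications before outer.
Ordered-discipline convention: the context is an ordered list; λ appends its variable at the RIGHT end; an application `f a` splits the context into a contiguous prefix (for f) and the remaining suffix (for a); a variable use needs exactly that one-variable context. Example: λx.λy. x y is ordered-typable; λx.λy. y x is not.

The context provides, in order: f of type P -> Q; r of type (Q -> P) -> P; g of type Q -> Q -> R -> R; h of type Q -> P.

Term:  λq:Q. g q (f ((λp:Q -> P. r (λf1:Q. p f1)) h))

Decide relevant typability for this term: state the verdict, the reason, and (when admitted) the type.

yes — none of f, r, g, h, q, p, f1 goes unused; term : Q -> R -> R
usage: f ×1, r ×1, g ×1, h ×1, q [bound] ×1, p [bound] ×1, f1 [bound] ×1
left-to-right use order: g, q, f, r, p, f1, h
typing: the term checks, with type Q -> R -> R
all disciplines: ordered ✗ | linear ✓ | affine ✓ | relevant ✓ | unrestricted ✓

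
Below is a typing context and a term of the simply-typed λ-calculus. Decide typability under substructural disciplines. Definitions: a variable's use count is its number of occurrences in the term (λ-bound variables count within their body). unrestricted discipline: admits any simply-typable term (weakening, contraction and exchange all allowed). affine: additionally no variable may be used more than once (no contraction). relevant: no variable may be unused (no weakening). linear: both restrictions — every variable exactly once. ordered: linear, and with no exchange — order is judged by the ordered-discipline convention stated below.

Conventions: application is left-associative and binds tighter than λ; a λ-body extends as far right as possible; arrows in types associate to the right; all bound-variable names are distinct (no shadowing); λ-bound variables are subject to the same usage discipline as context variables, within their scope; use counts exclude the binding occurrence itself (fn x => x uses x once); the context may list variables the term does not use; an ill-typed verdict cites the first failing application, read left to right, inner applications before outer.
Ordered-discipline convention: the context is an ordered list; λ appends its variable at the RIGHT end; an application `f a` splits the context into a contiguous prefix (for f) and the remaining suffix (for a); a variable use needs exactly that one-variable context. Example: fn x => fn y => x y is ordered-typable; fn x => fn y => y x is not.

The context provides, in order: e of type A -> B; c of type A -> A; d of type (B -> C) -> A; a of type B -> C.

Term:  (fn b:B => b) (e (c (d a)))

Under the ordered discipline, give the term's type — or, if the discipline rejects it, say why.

term : B
variable uses: e: 1; c: 1; d: 1; a: 1; b [bound]: 1
left-to-right use order: b, e, c, d, a
typing: well-typed — term : B
all disciplines: ordered ✓; linear ✓; affine ✓; relevant ✓; unrestricted ✓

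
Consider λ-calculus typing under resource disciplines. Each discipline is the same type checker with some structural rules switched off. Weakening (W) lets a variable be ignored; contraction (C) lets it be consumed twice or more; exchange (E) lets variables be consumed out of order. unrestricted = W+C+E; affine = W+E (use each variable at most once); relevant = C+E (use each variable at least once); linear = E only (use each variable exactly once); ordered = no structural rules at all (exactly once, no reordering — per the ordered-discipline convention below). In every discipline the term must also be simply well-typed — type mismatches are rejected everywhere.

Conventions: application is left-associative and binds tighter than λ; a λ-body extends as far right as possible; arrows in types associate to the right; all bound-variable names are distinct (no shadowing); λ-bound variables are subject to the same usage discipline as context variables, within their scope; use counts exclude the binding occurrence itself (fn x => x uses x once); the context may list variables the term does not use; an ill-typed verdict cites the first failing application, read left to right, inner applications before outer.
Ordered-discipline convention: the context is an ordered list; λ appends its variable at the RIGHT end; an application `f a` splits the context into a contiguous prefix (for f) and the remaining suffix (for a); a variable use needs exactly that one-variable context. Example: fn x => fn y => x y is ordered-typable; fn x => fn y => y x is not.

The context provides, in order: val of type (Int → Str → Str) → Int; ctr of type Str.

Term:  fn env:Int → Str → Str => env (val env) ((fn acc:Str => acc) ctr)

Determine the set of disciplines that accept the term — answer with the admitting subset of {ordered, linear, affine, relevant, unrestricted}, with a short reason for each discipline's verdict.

admitting disciplines: relevant, unrestricted
use counts: val: 1, ctr: 1, env (bound): 2, acc (bound): 1
use order (left to right): env, val, env, acc, ctr
typing: well-typed at (Int → Str → Str) → Str
ordered: ✗ — env ×2 used more than once (contraction)
linear: ✗ — env ×2 used more than once (contraction)
affine: ✗ — env ×2 used more than once (contraction)
relevant: ✓ — val, ctr, env, acc: all used, weakening unneeded
unrestricted: ✓ — simply typable at (Int → Str → Str) → Str; W, C, E all held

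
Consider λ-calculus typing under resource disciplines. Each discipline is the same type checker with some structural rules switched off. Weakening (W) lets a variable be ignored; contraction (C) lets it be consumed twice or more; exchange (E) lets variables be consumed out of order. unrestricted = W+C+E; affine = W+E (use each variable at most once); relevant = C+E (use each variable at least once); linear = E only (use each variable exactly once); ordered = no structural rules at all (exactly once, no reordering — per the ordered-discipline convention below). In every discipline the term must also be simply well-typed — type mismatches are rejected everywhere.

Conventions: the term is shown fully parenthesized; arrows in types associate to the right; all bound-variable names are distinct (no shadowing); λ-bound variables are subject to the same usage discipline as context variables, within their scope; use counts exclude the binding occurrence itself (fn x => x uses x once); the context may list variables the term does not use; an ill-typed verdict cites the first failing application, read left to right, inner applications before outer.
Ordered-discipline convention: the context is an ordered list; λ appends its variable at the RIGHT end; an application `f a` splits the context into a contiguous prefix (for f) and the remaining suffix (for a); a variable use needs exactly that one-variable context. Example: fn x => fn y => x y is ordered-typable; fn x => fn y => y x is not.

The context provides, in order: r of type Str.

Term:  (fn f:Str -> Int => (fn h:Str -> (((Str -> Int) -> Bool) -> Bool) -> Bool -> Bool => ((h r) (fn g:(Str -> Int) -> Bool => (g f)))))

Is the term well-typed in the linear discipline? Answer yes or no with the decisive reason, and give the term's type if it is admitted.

yes — single use per variable (r, f, h, g); term : (Str -> Int) -> (Str -> (((Str -> Int) -> Bool) -> Bool) -> Bool -> Bool) -> Bool -> Bool
use counts: r: 1×; f (bound): 1×; h (bound): 1×; g (bound): 1×
left-to-right use order: h, r, g, f
typing: the term checks, with type (Str -> Int) -> (Str -> (((Str -> Int) -> Bool) -> Bool) -> Bool -> Bool) -> Bool -> Bool
all disciplines: ordered ✗ · linear ✓ · affine ✓ · relevant ✓ · unrestricted ✓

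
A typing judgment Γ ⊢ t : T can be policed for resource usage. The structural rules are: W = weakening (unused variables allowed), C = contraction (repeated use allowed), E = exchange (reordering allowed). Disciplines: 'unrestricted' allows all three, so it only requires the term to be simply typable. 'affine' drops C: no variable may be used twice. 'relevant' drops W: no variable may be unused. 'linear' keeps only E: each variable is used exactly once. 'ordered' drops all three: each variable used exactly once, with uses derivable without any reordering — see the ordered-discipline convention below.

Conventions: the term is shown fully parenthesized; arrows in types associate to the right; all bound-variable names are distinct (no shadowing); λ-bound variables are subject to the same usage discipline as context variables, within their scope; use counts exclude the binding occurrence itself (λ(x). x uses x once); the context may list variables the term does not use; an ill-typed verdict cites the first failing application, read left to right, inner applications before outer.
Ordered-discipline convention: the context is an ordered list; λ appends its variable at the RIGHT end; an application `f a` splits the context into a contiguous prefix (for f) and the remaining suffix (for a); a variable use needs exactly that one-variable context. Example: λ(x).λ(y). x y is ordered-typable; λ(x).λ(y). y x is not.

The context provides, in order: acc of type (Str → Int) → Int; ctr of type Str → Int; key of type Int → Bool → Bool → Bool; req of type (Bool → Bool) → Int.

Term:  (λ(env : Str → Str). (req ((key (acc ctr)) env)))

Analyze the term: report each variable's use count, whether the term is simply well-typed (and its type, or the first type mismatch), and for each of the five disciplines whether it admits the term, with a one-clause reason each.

use counts: acc: 1, ctr: 1, key: 1, req: 1, env (λ-bound): 1
left-to-right use order: req, key, acc, ctr, env
typing: ill-typed: an argument Str → Str mismatches the expected Bool
ordered ✗ (a type mismatch blocks all five)
linear ✗ (the type mismatch rejects it)
affine ✗ (not simply typable)
relevant ✗ (fails simple typing)
unrestricted ✗ (a type mismatch blocks all five)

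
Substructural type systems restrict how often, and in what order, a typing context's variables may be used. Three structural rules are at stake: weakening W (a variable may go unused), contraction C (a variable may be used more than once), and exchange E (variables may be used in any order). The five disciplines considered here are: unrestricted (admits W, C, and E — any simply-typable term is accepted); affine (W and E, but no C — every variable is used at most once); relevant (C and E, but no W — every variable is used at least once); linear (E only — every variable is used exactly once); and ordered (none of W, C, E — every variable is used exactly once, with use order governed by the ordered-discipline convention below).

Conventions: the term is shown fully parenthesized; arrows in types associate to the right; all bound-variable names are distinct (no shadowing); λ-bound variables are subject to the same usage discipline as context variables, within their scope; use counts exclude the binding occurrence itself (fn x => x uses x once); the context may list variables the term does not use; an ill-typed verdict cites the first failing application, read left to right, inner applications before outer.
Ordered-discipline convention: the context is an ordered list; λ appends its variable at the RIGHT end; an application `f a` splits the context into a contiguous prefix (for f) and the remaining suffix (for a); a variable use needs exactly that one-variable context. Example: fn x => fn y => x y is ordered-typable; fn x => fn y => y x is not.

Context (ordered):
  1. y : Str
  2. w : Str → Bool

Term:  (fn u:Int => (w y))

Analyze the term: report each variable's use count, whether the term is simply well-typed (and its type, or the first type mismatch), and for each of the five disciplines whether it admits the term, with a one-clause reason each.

usage: y ×1, w ×1, u (bound) ×0
uses in reading order: w, y
typing: well-typed — term : Int → Bool
ordered ✗ (needs weakening: u unused)
linear ✗ (needs weakening: u unused)
affine ✓ (y, w, u: no repeats, contraction unneeded)
relevant ✗ (needs weakening: u unused)
unrestricted ✓ (well-typed at Int → Bool; no restrictions here)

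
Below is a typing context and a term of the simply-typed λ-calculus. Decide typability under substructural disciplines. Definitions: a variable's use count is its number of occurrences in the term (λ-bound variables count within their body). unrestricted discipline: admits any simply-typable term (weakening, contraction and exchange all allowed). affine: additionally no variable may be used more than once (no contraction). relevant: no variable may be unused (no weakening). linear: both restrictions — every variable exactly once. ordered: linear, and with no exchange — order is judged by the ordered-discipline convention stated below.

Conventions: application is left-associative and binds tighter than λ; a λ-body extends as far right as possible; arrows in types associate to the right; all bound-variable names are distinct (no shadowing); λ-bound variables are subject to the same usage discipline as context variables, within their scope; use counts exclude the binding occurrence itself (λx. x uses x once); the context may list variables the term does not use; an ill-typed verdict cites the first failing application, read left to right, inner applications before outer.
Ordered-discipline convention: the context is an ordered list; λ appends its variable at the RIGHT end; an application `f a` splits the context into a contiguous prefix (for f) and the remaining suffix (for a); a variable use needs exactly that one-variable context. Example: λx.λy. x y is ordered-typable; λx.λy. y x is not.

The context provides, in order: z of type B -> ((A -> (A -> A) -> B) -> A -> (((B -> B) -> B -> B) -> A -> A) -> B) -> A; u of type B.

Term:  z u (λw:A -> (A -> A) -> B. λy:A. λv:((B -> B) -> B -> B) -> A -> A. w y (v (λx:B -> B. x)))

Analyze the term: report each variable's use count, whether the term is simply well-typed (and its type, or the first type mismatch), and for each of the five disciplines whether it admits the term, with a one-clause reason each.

variable uses: z ×1; u ×1; w (bound) ×1; y (bound) ×1; v (bound) ×1; x (bound) ×1
order of uses: z, u, w, y, v, x
typing: well-typed at A
ordered ✓ (single-use (z, u, w, y, v, x), ordered derivation ok)
linear ✓ (single use per variable (z, u, w, y, v, x))
affine ✓ (no duplicate uses among z, u, w, y, v, x)
relevant ✓ (none of z, u, w, y, v, x goes unused)
unrestricted ✓ (simply typable at A; W, C, E all held)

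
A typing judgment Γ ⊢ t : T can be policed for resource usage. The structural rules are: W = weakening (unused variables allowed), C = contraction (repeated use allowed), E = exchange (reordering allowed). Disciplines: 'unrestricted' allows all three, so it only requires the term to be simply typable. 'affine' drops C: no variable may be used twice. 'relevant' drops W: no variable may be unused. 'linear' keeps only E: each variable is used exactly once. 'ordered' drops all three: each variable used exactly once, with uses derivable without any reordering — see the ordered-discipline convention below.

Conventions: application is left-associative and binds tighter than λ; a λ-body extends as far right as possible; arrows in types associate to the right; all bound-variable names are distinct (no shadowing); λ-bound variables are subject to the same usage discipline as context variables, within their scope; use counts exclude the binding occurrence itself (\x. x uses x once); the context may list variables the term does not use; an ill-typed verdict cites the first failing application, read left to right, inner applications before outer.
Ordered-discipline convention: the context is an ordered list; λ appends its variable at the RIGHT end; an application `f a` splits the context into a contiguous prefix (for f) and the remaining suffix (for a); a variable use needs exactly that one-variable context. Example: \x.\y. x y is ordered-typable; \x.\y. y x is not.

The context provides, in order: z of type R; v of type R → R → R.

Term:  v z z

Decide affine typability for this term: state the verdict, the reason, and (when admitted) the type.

no — needs contraction — z ×2
use counts: z ×2, v ×1
uses in reading order: v, z, z
typing: the term checks, with type R
across the five disciplines: ordered ✗, linear ✗, affine ✗, relevant ✓, unrestricted ✓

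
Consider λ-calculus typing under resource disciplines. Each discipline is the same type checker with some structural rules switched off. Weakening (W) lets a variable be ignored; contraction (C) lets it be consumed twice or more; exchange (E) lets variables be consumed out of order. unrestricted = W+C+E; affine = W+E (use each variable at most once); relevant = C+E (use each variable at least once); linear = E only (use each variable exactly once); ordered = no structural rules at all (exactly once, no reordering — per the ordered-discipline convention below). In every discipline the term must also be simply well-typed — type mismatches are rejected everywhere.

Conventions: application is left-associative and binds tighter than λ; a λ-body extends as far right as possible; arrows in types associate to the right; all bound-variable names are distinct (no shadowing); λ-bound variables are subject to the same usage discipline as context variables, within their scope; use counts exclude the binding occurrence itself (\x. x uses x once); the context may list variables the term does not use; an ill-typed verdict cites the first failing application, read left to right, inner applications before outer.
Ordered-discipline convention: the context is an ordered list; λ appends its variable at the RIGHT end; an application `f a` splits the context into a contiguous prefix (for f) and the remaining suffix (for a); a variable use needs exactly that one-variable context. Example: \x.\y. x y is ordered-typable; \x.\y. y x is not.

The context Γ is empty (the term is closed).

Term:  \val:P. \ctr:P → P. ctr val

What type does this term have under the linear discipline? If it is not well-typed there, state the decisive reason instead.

term : P → (P → P) → P
usage: val (λ-bound): 1, ctr (λ-bound): 1
left-to-right use order: ctr, val
typing: the term checks, with type P → (P → P) → P
summary: ordered ✗ · linear ✓ · affine ✓ · relevant ✓ · unrestricted ✓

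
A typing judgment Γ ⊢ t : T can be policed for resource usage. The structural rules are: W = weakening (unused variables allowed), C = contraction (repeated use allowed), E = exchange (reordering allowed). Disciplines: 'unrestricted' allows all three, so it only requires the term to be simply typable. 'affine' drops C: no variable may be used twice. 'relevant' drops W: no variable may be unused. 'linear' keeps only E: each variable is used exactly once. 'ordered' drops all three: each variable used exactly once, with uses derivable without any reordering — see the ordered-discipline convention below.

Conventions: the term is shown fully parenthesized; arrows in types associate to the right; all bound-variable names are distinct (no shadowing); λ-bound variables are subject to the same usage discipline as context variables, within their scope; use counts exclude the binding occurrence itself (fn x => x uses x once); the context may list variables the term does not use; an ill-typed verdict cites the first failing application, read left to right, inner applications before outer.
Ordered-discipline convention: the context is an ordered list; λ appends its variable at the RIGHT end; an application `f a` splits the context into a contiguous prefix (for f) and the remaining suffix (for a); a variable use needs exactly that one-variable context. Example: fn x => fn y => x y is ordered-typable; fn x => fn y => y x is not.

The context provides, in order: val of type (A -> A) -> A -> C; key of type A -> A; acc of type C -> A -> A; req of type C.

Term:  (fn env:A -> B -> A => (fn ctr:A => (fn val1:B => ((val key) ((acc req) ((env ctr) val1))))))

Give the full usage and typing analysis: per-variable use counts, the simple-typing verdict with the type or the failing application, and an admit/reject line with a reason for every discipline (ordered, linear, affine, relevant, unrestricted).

counts: val=1, key=1, acc=1, req=1, env (λ-bound)=1, ctr (λ-bound)=1, val1 (λ-bound)=1
use order (left to right): val, key, acc, req, env, ctr, val1
typing: the term checks, with type (A -> B -> A) -> A -> B -> C
ordered ✓ (one use each (val, key, acc, req, env, ctr, val1); ordered split holds)
linear ✓ (val, key, acc, req, env, ctr, val1: one use apiece)
affine ✓ (no duplicate uses among val, key, acc, req, env, ctr, val1)
relevant ✓ (at least one use each (val, key, acc, req, env, ctr, val1))
unrestricted ✓ (well-typed at (A -> B -> A) -> A -> B -> C; no restrictions here)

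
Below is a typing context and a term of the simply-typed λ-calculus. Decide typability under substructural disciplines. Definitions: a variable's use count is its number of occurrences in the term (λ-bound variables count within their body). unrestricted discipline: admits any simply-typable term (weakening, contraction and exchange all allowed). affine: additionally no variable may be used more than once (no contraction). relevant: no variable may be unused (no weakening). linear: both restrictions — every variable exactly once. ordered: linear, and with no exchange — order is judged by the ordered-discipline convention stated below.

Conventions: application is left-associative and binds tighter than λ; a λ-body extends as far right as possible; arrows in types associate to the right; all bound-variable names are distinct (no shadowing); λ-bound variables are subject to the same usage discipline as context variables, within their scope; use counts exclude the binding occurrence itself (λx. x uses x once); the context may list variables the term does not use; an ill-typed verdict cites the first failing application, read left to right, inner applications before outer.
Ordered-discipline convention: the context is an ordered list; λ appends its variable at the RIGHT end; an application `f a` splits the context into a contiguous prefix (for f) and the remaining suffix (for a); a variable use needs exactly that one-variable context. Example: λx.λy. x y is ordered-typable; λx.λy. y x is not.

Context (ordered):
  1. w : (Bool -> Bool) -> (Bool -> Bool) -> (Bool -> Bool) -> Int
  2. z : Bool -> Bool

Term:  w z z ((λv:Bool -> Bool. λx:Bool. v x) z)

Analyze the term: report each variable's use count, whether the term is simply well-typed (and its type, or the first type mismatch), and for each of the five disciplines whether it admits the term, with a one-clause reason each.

counts: w ×1; z ×3; v [bound] ×1; x [bound] ×1
uses in reading order: w, z, z, v, x, z
typing: the term checks, with type Int
ordered: ✗ — z ×3 used more than once (contraction)
linear: ✗ — z ×3 used more than once (contraction)
affine: ✗ — z ×3 used more than once (contraction)
relevant: ✓ — w, z, v, x: all used, weakening unneeded
unrestricted: ✓ — typability at Int is all that's needed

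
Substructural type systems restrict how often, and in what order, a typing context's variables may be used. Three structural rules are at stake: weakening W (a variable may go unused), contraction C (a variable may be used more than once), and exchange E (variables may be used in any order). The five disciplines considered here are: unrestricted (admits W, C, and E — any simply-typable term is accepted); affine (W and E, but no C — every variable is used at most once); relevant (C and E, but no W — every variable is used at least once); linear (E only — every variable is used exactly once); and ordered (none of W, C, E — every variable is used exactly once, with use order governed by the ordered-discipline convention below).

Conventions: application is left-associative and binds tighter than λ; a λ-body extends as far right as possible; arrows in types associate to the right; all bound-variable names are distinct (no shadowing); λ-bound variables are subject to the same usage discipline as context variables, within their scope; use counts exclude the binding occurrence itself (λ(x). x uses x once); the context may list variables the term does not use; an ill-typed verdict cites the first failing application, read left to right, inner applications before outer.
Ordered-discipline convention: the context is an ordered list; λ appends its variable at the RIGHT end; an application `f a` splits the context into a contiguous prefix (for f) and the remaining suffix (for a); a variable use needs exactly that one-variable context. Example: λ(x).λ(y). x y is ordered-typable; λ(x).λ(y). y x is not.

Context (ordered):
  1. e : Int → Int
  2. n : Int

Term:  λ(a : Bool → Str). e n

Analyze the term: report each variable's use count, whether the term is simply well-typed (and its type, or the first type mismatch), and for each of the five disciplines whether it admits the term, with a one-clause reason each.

use counts: e ×1; n ×1; a (λ-bound) ×0
use order (left to right): e, n
typing: ✓ — (Bool → Str) → Int
ordered: ✗, a left unused
linear: ✗, a left unused
affine: ✓, none of e, n, a used more than once
relevant: ✗, a left unused
unrestricted: ✓, typability at (Bool → Str) → Int is all that's needed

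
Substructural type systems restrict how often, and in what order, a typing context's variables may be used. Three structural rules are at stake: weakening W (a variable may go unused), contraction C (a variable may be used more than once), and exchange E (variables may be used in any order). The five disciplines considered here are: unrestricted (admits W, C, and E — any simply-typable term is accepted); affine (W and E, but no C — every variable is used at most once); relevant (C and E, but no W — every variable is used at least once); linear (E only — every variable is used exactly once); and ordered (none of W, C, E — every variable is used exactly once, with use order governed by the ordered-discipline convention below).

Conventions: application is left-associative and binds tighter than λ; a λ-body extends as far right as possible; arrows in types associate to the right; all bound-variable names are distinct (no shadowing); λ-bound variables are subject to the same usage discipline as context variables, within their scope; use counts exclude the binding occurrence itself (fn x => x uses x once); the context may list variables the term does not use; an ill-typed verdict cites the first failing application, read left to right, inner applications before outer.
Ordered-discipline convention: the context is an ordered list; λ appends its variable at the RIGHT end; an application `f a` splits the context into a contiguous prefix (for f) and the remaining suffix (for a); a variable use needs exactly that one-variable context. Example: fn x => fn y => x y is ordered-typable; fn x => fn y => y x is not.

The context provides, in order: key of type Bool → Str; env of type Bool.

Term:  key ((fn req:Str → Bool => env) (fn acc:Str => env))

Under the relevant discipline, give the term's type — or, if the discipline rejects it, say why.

not well-typed under relevant — req, acc never used (weakening)
counts: key: 1×, env: 2×, req (bound): 0×, acc (bound): 0×
order of uses: key, env, env
typing: well-typed — term : Str
across the five disciplines: ordered ✗, linear ✗, affine ✗, relevant ✗, unrestricted ✓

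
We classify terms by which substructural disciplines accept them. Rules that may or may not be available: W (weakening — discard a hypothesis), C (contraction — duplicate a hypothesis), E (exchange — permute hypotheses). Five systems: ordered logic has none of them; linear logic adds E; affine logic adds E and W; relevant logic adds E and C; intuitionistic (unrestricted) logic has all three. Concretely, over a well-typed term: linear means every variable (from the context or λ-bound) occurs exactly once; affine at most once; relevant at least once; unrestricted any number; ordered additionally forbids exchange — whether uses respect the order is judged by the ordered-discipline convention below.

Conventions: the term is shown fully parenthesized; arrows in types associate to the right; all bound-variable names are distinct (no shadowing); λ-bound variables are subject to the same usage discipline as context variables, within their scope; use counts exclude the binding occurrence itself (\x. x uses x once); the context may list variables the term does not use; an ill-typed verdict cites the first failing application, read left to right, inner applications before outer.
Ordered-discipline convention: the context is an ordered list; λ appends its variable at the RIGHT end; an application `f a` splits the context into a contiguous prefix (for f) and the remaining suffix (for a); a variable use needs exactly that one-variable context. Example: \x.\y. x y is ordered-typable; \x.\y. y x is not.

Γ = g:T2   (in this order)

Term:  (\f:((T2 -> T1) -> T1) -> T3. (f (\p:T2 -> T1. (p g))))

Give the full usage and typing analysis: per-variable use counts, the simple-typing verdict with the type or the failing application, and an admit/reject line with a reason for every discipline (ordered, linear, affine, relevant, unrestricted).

counts: g ×1, f [bound] ×1, p [bound] ×1
uses in reading order: f, p, g
typing: well-typed — term : (((T2 -> T1) -> T1) -> T3) -> T3
ordered: ✗ — no contiguous prefix/suffix split fits f, p, g
linear: ✓ — g, f, p: one use apiece
affine: ✓ — no duplicate uses among g, f, p
relevant: ✓ — g, f, p: all used, weakening unneeded
unrestricted: ✓ — well-typed at (((T2 -> T1) -> T1) -> T3) -> T3; no restrictions here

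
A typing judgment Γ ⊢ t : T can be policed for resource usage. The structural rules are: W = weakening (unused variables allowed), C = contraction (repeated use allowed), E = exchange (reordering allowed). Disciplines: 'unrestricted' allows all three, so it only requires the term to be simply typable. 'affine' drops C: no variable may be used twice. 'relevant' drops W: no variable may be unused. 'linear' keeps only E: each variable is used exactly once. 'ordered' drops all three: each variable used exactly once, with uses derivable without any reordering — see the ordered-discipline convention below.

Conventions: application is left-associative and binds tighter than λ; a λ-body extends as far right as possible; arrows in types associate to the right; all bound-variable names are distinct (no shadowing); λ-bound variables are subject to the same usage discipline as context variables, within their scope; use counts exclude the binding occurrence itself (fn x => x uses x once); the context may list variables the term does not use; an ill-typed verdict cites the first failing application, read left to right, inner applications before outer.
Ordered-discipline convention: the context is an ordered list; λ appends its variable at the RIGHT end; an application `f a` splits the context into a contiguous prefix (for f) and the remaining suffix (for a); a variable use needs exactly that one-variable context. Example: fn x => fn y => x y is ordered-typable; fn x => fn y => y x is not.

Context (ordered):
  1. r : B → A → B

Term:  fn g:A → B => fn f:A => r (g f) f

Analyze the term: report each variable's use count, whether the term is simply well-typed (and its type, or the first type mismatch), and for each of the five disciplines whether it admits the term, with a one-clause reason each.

use counts: r: 1×; g (λ-bound): 1×; f (λ-bound): 2×
left-to-right use order: r, g, f, f
typing: well-typed — term : (A → B) → A → B
ordered: ✗, needs contraction — f ×2
linear: ✗, needs contraction — f ×2
affine: ✗, needs contraction — f ×2
relevant: ✓, none of r, g, f goes unused
unrestricted: ✓, well-typed at (A → B) → A → B; no restrictions here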